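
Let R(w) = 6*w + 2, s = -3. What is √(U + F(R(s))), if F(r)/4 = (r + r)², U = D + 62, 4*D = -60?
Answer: √4143 ≈ 64.366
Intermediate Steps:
D = -15 (D = (¼)*(-60) = -15)
U = 47 (U = -15 + 62 = 47)
R(w) = 2 + 6*w
F(r) = 16*r² (F(r) = 4*(r + r)² = 4*(2*r)² = 4*(4*r²) = 16*r²)
√(U + F(R(s))) = √(47 + 16*(2 + 6*(-3))²) = √(47 + 16*(2 - 18)²) = √(47 + 16*(-16)²) = √(47 + 16*256) = √(47 + 4096) = √4143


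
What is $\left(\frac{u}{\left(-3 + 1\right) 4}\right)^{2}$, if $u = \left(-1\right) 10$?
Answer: $\frac{25}{16} \approx 1.5625$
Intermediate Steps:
$u = -10$
$\left(\frac{u}{\left(-3 + 1\right) 4}\right)^{2} = \left(- \frac{10}{\left(-3 + 1\right) 4}\right)^{2} = \left(- \frac{10}{\left(-2\right) 4}\right)^{2} = \left(- \frac{10}{-8}\right)^{2} = \left(\left(-10\right) \left(- \frac{1}{8}\right)\right)^{2} = \left(\frac{5}{4}\right)^{2} = \frac{25}{16}$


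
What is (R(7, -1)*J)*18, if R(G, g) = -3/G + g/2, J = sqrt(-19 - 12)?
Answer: -117*I*sqrt(31)/7 ≈ -93.061*I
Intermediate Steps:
J = I*sqrt(31) (J = sqrt(-31) = I*sqrt(31) ≈ 5.5678*I)
R(G, g) = g/2 - 3/G (R(G, g) = -3/G + g*(1/2) = -3/G + g/2 = g/2 - 3/G)
(R(7, -1)*J)*18 = (((1/2)*(-1) - 3/7)*(I*sqrt(31)))*18 = ((-1/2 - 3*1/7)*(I*sqrt(31)))*18 = ((-1/2 - 3/7)*(I*sqrt(31)))*18 = -13*I*sqrt(31)/14*18 = -117*I*sqrt(31)/7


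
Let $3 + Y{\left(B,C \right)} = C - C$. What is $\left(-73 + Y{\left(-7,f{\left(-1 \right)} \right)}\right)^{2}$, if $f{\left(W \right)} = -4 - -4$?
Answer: $5776$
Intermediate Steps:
$f{\left(W \right)} = 0$ ($f{\left(W \right)} = -4 + 4 = 0$)
$Y{\left(B,C \right)} = -3$ ($Y{\left(B,C \right)} = -3 + \left(C - C\right) = -3 + 0 = -3$)
$\left(-73 + Y{\left(-7,f{\left(-1 \right)} \right)}\right)^{2} = \left(-73 - 3\right)^{2} = \left(-76\right)^{2} = 5776$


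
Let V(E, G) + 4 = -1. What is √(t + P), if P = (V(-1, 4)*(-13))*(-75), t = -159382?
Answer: I*√164257 ≈ 405.29*I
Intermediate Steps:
V(E, G) = -5 (V(E, G) = -4 - 1 = -5)
P = -4875 (P = -5*(-13)*(-75) = 65*(-75) = -4875)
√(t + P) = √(-159382 - 4875) = √(-164257) = I*√164257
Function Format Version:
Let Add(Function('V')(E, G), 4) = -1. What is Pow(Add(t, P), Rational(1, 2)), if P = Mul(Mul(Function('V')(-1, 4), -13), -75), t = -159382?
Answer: Mul(I, Pow(164257, Rational(1, 2))) ≈ Mul(405.29, I)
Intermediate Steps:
Function('V')(E, G) = -5 (Function('V')(E, G) = Add(-4, -1) = -5)
P = -4875 (P = Mul(Mul(-5, -13), -75) = Mul(65, -75) = -4875)
Pow(Add(t, P), Rational(1, 2)) = Pow(Add(-159382, -4875), Rational(1, 2)) = Pow(-164257, Rational(1, 2)) = Mul(I, Pow(164257, Rational(1, 2)))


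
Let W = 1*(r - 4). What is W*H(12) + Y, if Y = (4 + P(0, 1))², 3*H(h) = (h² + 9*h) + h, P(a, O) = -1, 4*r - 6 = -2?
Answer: -255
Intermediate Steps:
r = 1 (r = 3/2 + (¼)*(-2) = 3/2 - ½ = 1)
W = -3 (W = 1*(1 - 4) = 1*(-3) = -3)
H(h) = h²/3 + 10*h/3 (H(h) = ((h² + 9*h) + h)/3 = (h² + 10*h)/3 = h²/3 + 10*h/3)
Y = 9 (Y = (4 - 1)² = 3² = 9)
W*H(12) + Y = -12*(10 + 12) + 9 = -12*22 + 9 = -3*88 + 9 = -264 + 9 = -255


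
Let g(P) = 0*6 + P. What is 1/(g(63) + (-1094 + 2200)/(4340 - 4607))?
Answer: 267/15715 ≈ 0.016990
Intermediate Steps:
g(P) = P (g(P) = 0 + P = P)
1/(g(63) + (-1094 + 2200)/(4340 - 4607)) = 1/(63 + (-1094 + 2200)/(4340 - 4607)) = 1/(63 + 1106/(-267)) = 1/(63 + 1106*(-1/267)) = 1/(63 - 1106/267) = 1/(15715/267) = 267/15715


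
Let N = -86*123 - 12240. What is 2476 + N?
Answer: -20342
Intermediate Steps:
N = -22818 (N = -10578 - 12240 = -22818)
2476 + N = 2476 - 22818 = -20342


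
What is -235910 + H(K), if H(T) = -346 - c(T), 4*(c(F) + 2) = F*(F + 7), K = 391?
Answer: -550317/2 ≈ -2.7516e+5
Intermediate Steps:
c(F) = -2 + F*(7 + F)/4 (c(F) = -2 + (F*(F + 7))/4 = -2 + (F*(7 + F))/4 = -2 + F*(7 + F)/4)
H(T) = -344 - 7*T/4 - T**2/4 (H(T) = -346 - (-2 + T**2/4 + 7*T/4) = -346 + (2 - 7*T/4 - T**2/4) = -344 - 7*T/4 - T**2/4)
-235910 + H(K) = -235910 + (-344 - 7/4*391 - 1/4*391**2) = -235910 + (-344 - 2737/4 - 1/4*152881) = -235910 + (-344 - 2737/4 - 152881/4) = -235910 - 78497/2 = -550317/2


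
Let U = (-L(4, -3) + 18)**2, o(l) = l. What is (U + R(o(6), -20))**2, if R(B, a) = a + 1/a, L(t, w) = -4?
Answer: 86099841/400 ≈ 2.1525e+5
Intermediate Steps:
U = 484 (U = (-1*(-4) + 18)**2 = (4 + 18)**2 = 22**2 = 484)
(U + R(o(6), -20))**2 = (484 + (-20 + 1/(-20)))**2 = (484 + (-20 - 1/20))**2 = (484 - 401/20)**2 = (9279/20)**2 = 86099841/400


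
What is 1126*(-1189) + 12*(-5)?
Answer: -1338874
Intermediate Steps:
1126*(-1189) + 12*(-5) = -1338814 - 60 = -1338874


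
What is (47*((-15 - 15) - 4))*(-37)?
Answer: 59126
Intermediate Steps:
(47*((-15 - 15) - 4))*(-37) = (47*(-30 - 4))*(-37) = (47*(-34))*(-37) = -1598*(-37) = 59126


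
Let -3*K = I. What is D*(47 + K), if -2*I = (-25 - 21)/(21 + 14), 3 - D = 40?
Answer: -181744/105 ≈ -1730.9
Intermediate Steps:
D = -37 (D = 3 - 1*40 = 3 - 40 = -37)
I = 23/35 (I = -(-25 - 21)/(2*(21 + 14)) = -(-23)/35 = -½*(-46/35) = 23/35 ≈ 0.65714)
K = -23/105 (K = -⅓*23/35 = -23/105 ≈ -0.21905)
D*(47 + K) = -37*(47 - 23/105) = -37*4912/105 = -181744/105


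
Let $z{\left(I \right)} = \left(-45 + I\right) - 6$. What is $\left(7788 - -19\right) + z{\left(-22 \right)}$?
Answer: $7734$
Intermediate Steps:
$z{\left(I \right)} = -51 + I$
$\left(7788 - -19\right) + z{\left(-22 \right)} = \left(7788 - -19\right) - 73 = \left(7788 + 19\right) - 73 = 7807 - 73 = 7734$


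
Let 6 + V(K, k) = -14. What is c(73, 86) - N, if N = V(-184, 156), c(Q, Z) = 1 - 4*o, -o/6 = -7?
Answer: -147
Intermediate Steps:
o = 42 (o = -6*(-7) = 42)
c(Q, Z) = -167 (c(Q, Z) = 1 - 4*42 = 1 - 168 = -167)
V(K, k) = -20 (V(K, k) = -6 - 14 = -20)
N = -20
c(73, 86) - N = -167 - 1*(-20) = -167 + 20 = -147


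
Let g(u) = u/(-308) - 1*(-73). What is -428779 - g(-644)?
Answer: -4717395/11 ≈ -4.2885e+5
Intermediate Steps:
g(u) = 73 - u/308 (g(u) = u*(-1/308) + 73 = -u/308 + 73 = 73 - u/308)
-428779 - g(-644) = -428779 - (73 - 1/308*(-644)) = -428779 - (73 + 23/11) = -428779 - 1*826/11 = -428779 - 826/11 = -4717395/11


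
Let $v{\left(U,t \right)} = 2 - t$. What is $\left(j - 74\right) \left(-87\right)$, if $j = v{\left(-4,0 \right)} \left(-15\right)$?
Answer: $9048$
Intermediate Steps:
$j = -30$ ($j = \left(2 - 0\right) \left(-15\right) = \left(2 + 0\right) \left(-15\right) = 2 \left(-15\right) = -30$)
$\left(j - 74\right) \left(-87\right) = \left(-30 - 74\right) \left(-87\right) = \left(-104\right) \left(-87\right) = 9048$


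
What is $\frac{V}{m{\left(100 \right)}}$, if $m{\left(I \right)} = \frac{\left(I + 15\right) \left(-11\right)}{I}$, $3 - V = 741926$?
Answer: $\frac{14838460}{253} \approx 58650.0$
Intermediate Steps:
$V = -741923$ ($V = 3 - 741926 = -741923$)
$m{\left(I \right)} = \frac{-165 - 11 I}{I}$ ($m{\left(I \right)} = \frac{\left(15 + I\right) \left(-11\right)}{I} = \frac{-165 - 11 I}{I}$)
$\frac{V}{m{\left(100 \right)}} = - \frac{741923}{-11 - \frac{165}{100}} = - \frac{741923}{-11 - \frac{33}{20}} = - \frac{741923}{- \frac{253}{20}} = \left(-741923\right) \left(- \frac{20}{253}\right) = \frac{14838460}{253}$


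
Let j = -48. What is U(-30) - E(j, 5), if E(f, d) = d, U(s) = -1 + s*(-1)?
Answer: 24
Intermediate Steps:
U(s) = -1 - s
U(-30) - E(j, 5) = (-1 - 1*(-30)) - 1*5 = (-1 + 30) - 5 = 29 - 5 = 24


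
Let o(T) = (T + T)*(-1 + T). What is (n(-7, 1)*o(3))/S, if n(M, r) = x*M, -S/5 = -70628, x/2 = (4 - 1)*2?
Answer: -252/88285 ≈ -0.0028544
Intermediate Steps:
x = 12 (x = 2*((4 - 1)*2) = 2*(3*2) = 2*6 = 12)
S = 353140 (S = -5*(-70628) = 353140)
n(M, r) = 12*M
o(T) = 2*T*(-1 + T) (o(T) = (2*T)*(-1 + T) = 2*T*(-1 + T))
(n(-7, 1)*o(3))/S = ((12*(-7))*(2*3*(-1 + 3)))/353140 = -168*3*2*(1/353140) = -84*12*(1/353140) = -1008*1/353140 = -252/88285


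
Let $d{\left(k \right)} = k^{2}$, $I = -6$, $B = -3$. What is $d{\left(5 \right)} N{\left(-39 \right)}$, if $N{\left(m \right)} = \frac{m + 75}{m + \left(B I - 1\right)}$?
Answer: $- \frac{450}{11} \approx -40.909$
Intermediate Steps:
$N{\left(m \right)} = \frac{75 + m}{17 + m}$ ($N{\left(m \right)} = \frac{m + 75}{m - -17} = \frac{75 + m}{m + \left(18 - 1\right)} = \frac{75 + m}{m + 17} = \frac{75 + m}{17 + m}$)
$d{\left(5 \right)} N{\left(-39 \right)} = 5^{2} \frac{75 - 39}{17 - 39} = 25 \frac{1}{-22} \cdot 36 = 25 \left(\left(- \frac{1}{22}\right) 36\right) = 25 \left(- \frac{18}{11}\right) = - \frac{450}{11}$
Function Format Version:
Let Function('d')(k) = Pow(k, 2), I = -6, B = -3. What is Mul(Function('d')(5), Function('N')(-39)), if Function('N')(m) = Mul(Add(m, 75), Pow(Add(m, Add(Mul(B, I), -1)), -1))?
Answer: Rational(-450, 11) ≈ -40.909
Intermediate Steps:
Function('N')(m) = Mul(Pow(Add(17, m), -1), Add(75, m)) (Function('N')(m) = Mul(Add(m, 75), Pow(Add(m, Add(Mul(-3, -6), -1)), -1)) = Mul(Add(75, m), Pow(Add(m, Add(18, -1)), -1)) = Mul(Add(75, m), Pow(Add(m, 17), -1)) = Mul(Add(75, m), Pow(Add(17, m), -1)) = Mul(Pow(Add(17, m), -1), Add(75, m)))
Mul(Function('d')(5), Function('N')(-39)) = Mul(Pow(5, 2), Mul(Pow(Add(17, -39), -1), Add(75, -39))) = Mul(25, Mul(Pow(-22, -1), 36)) = Mul(25, Mul(Rational(-1, 22), 36)) = Mul(25, Rational(-18, 11)) = Rational(-450, 11)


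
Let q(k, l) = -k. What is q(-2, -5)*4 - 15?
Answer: -7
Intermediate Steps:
q(-2, -5)*4 - 15 = -1*(-2)*4 - 15 = 2*4 - 15 = 8 - 15 = -7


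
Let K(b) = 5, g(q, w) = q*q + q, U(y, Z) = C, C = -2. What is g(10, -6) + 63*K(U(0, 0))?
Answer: 425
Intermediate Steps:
U(y, Z) = -2
g(q, w) = q + q**2 (g(q, w) = q**2 + q = q + q**2)
g(10, -6) + 63*K(U(0, 0)) = 10*(1 + 10) + 63*5 = 10*11 + 315 = 110 + 315 = 425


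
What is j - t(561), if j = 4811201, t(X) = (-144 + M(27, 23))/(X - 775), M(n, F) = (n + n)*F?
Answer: 514799056/107 ≈ 4.8112e+6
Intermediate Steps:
M(n, F) = 2*F*n (M(n, F) = (2*n)*F = 2*F*n)
t(X) = 1098/(-775 + X) (t(X) = (-144 + 2*23*27)/(X - 775) = (-144 + 1242)/(-775 + X) = 1098/(-775 + X))
j - t(561) = 4811201 - 1098/(-775 + 561) = 4811201 - 1098/(-214) = 4811201 - 1098*(-1)/214 = 4811201 - 1*(-549/107) = 4811201 + 549/107 = 514799056/107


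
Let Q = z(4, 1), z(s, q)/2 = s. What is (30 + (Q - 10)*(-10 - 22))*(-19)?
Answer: -1786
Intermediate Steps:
z(s, q) = 2*s
Q = 8 (Q = 2*4 = 8)
(30 + (Q - 10)*(-10 - 22))*(-19) = (30 + (8 - 10)*(-10 - 22))*(-19) = (30 - 2*(-32))*(-19) = (30 + 64)*(-19) = 94*(-19) = -1786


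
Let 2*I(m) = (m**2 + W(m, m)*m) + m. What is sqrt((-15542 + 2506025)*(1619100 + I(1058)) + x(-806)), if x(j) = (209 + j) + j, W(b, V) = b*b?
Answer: sqrt(1480150996773358) ≈ 3.8473e+7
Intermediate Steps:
W(b, V) = b**2
x(j) = 209 + 2*j
I(m) = m/2 + m**2/2 + m**3/2 (I(m) = ((m**2 + m**2*m) + m)/2 = ((m**2 + m**3) + m)/2 = (m + m**2 + m**3)/2 = m/2 + m**2/2 + m**3/2)
sqrt((-15542 + 2506025)*(1619100 + I(1058)) + x(-806)) = sqrt((-15542 + 2506025)*(1619100 + (1/2)*1058*(1 + 1058 + 1058**2)) + (209 + 2*(-806))) = sqrt(2490483*(1619100 + (1/2)*1058*(1 + 1058 + 1119364)) + (209 - 1612)) = sqrt(2490483*(1619100 + (1/2)*1058*1120423) - 1403) = sqrt(2490483*(1619100 + 592703767) - 1403) = sqrt(2490483*594322867 - 1403) = sqrt(1480150996774761 - 1403) = sqrt(1480150996773358)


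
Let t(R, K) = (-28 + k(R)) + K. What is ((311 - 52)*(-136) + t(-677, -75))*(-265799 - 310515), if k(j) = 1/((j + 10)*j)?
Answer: 9193490478776688/451559 ≈ 2.0359e+10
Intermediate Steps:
k(j) = 1/(j*(10 + j)) (k(j) = 1/((10 + j)*j) = 1/(j*(10 + j)))
t(R, K) = -28 + K + 1/(R*(10 + R)) (t(R, K) = (-28 + 1/(R*(10 + R))) + K = -28 + K + 1/(R*(10 + R)))
((311 - 52)*(-136) + t(-677, -75))*(-265799 - 310515) = ((311 - 52)*(-136) + (1 - 677*(-28 - 75)*(10 - 677))/((-677)*(10 - 677)))*(-265799 - 310515) = (259*(-136) - 1/677*(1 - 677*(-103)*(-667))/(-667))*(-576314) = (-35224 - 1/677*(-1/667)*(1 - 46510577))*(-576314) = (-35224 - 1/677*(-1/667)*(-46510576))*(-576314) = (-35224 - 46510576/451559)*(-576314) = -15952224792/451559*(-576314) = 9193490478776688/451559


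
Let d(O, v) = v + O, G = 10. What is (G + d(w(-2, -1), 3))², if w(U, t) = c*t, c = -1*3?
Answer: 256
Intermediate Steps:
c = -3
w(U, t) = -3*t
d(O, v) = O + v
(G + d(w(-2, -1), 3))² = (10 + (-3*(-1) + 3))² = (10 + (3 + 3))² = (10 + 6)² = 16² = 256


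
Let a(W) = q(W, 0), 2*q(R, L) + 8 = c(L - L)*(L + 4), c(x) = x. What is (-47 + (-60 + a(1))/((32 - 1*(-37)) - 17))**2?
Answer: 393129/169 ≈ 2326.2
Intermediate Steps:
q(R, L) = -4 (q(R, L) = -4 + ((L - L)*(L + 4))/2 = -4 + (0*(4 + L))/2 = -4 + (1/2)*0 = -4 + 0 = -4)
a(W) = -4
(-47 + (-60 + a(1))/((32 - 1*(-37)) - 17))**2 = (-47 + (-60 - 4)/((32 - 1*(-37)) - 17))**2 = (-47 - 64/((32 + 37) - 17))**2 = (-47 - 64/(69 - 17))**2 = (-47 - 64/52)**2 = (-47 - 64*1/52)**2 = (-47 - 16/13)**2 = (-627/13)**2 = 393129/169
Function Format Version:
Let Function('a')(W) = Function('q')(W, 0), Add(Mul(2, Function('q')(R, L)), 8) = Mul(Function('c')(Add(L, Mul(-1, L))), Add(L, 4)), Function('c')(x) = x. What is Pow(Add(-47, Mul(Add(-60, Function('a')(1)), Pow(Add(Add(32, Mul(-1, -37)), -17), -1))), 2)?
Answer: Rational(393129, 169) ≈ 2326.2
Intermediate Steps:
Function('q')(R, L) = -4 (Function('q')(R, L) = Add(-4, Mul(Rational(1, 2), Mul(Add(L, Mul(-1, L)), Add(L, 4)))) = Add(-4, Mul(Rational(1, 2), Mul(0, Add(4, L)))) = Add(-4, Mul(Rational(1, 2), 0)) = Add(-4, 0) = -4)
Function('a')(W) = -4
Pow(Add(-47, Mul(Add(-60, Function('a')(1)), Pow(Add(Add(32, Mul(-1, -37)), -17), -1))), 2) = Pow(Add(-47, Mul(Add(-60, -4), Pow(Add(Add(32, Mul(-1, -37)), -17), -1))), 2) = Pow(Add(-47, Mul(-64, Pow(Add(Add(32, 37), -17), -1))), 2) = Pow(Add(-47, Mul(-64, Pow(Add(69, -17), -1))), 2) = Pow(Add(-47, Mul(-64, Pow(52, -1))), 2) = Pow(Add(-47, Mul(-64, Rational(1, 52))), 2) = Pow(Add(-47, Rational(-16, 13)), 2) = Pow(Rational(-627, 13), 2) = Rational(393129, 169)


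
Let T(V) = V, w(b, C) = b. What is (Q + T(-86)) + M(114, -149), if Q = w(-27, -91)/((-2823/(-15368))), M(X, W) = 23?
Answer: -197595/941 ≈ -209.98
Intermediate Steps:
Q = -138312/941 (Q = -27/((-2823/(-15368))) = -27/((-2823*(-1/15368))) = -27/2823/15368 = -27*15368/2823 = -138312/941 ≈ -146.98)
(Q + T(-86)) + M(114, -149) = (-138312/941 - 86) + 23 = -219238/941 + 23 = -197595/941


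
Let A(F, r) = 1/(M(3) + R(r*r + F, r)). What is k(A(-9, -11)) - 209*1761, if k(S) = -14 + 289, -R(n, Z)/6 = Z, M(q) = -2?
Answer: -367774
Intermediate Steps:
R(n, Z) = -6*Z
A(F, r) = 1/(-2 - 6*r)
k(S) = 275
k(A(-9, -11)) - 209*1761 = 275 - 209*1761 = 275 - 368049 = -367774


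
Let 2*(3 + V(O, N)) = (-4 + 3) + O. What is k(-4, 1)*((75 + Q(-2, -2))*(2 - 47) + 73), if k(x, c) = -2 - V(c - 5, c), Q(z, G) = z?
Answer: -11242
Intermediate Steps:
V(O, N) = -7/2 + O/2 (V(O, N) = -3 + ((-4 + 3) + O)/2 = -3 + (-1 + O)/2 = -3 + (-1/2 + O/2) = -7/2 + O/2)
k(x, c) = 4 - c/2 (k(x, c) = -2 - (-7/2 + (c - 5)/2) = -2 - (-7/2 + (-5 + c)/2) = -2 - (-7/2 + (-5/2 + c/2)) = -2 - (-6 + c/2) = -2 + (6 - c/2) = 4 - c/2)
k(-4, 1)*((75 + Q(-2, -2))*(2 - 47) + 73) = (4 - 1/2*1)*((75 - 2)*(2 - 47) + 73) = (4 - 1/2)*(73*(-45) + 73) = 7*(-3285 + 73)/2 = (7/2)*(-3212) = -11242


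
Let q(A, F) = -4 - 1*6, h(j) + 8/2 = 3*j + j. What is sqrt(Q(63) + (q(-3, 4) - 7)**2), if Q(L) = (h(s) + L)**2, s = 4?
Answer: sqrt(5914) ≈ 76.903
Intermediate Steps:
h(j) = -4 + 4*j (h(j) = -4 + (3*j + j) = -4 + 4*j)
q(A, F) = -10 (q(A, F) = -4 - 6 = -10)
Q(L) = (12 + L)**2 (Q(L) = ((-4 + 4*4) + L)**2 = ((-4 + 16) + L)**2 = (12 + L)**2)
sqrt(Q(63) + (q(-3, 4) - 7)**2) = sqrt((12 + 63)**2 + (-10 - 7)**2) = sqrt(75**2 + (-17)**2) = sqrt(5625 + 289) = sqrt(5914)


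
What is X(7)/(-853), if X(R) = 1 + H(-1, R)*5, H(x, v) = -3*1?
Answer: 14/853 ≈ 0.016413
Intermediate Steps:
H(x, v) = -3
X(R) = -14 (X(R) = 1 - 3*5 = 1 - 15 = -14)
X(7)/(-853) = -14/(-853) = -14*(-1/853) = 14/853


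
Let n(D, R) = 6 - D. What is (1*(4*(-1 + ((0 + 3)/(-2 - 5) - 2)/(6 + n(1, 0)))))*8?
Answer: -3008/77 ≈ -39.065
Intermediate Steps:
(1*(4*(-1 + ((0 + 3)/(-2 - 5) - 2)/(6 + n(1, 0)))))*8 = (1*(4*(-1 + ((0 + 3)/(-2 - 5) - 2)/(6 + (6 - 1*1)))))*8 = (1*(4*(-1 + (3/(-7) - 2)/(6 + (6 - 1)))))*8 = (1*(4*(-1 + (3*(-1/7) - 2)/(6 + 5))))*8 = (1*(4*(-1 + (-3/7 - 2)/11)))*8 = (1*(4*(-1 - 17/7*1/11)))*8 = (1*(4*(-1 - 17/77)))*8 = (1*(4*(-94/77)))*8 = (1*(-376/77))*8 = -376/77*8 = -3008/77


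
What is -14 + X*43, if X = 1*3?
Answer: 115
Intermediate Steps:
X = 3
-14 + X*43 = -14 + 3*43 = -14 + 129 = 115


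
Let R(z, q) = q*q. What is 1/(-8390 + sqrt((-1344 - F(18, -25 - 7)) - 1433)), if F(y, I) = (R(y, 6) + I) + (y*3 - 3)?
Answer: -4195/35197466 - I*sqrt(177)/17598733 ≈ -0.00011918 - 7.5597e-7*I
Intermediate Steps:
R(z, q) = q**2
F(y, I) = 33 + I + 3*y (F(y, I) = (6**2 + I) + (y*3 - 3) = (36 + I) + (3*y - 3) = (36 + I) + (-3 + 3*y) = 33 + I + 3*y)
1/(-8390 + sqrt((-1344 - F(18, -25 - 7)) - 1433)) = 1/(-8390 + sqrt((-1344 - (33 + (-25 - 7) + 3*18)) - 1433)) = 1/(-8390 + sqrt((-1344 - (33 - 32 + 54)) - 1433)) = 1/(-8390 + sqrt((-1344 - 1*55) - 1433)) = 1/(-8390 + sqrt((-1344 - 55) - 1433)) = 1/(-8390 + sqrt(-1399 - 1433)) = 1/(-8390 + sqrt(-2832)) = 1/(-8390 + 4*I*sqrt(177))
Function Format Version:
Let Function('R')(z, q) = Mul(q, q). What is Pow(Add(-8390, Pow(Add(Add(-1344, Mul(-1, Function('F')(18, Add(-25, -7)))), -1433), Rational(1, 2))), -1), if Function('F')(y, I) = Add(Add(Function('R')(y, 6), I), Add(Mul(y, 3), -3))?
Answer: Add(Rational(-4195, 35197466), Mul(Rational(-1, 17598733), I, Pow(177, Rational(1, 2)))) ≈ Add(-0.00011918, Mul(-7.5597e-7, I))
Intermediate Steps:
Function('R')(z, q) = Pow(q, 2)
Function('F')(y, I) = Add(33, I, Mul(3, y)) (Function('F')(y, I) = Add(Add(Pow(6, 2), I), Add(Mul(y, 3), -3)) = Add(Add(36, I), Add(Mul(3, y), -3)) = Add(Add(36, I), Add(-3, Mul(3, y))) = Add(33, I, Mul(3, y)))
Pow(Add(-8390, Pow(Add(Add(-1344, Mul(-1, Function('F')(18, Add(-25, -7)))), -1433), Rational(1, 2))), -1) = Pow(Add(-8390, Pow(Add(Add(-1344, Mul(-1, Add(33, Add(-25, -7), Mul(3, 18)))), -1433), Rational(1, 2))), -1) = Pow(Add(-8390, Pow(Add(Add(-1344, Mul(-1, Add(33, -32, 54))), -1433), Rational(1, 2))), -1) = Pow(Add(-8390, Pow(Add(Add(-1344, Mul(-1, 55)), -1433), Rational(1, 2))), -1) = Pow(Add(-8390, Pow(Add(Add(-1344, -55), -1433), Rational(1, 2))), -1) = Pow(Add(-8390, Pow(Add(-1399, -1433), Rational(1, 2))), -1) = Pow(Add(-8390, Pow(-2832, Rational(1, 2))), -1) = Pow(Add(-8390, Mul(4, I, Pow(177, Rational(1, 2)))), -1)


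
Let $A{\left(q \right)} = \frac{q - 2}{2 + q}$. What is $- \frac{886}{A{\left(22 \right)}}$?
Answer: $- \frac{5316}{5} \approx -1063.2$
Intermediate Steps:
$A{\left(q \right)} = \frac{-2 + q}{2 + q}$
$- \frac{886}{A{\left(22 \right)}} = - \frac{886}{\frac{1}{2 + 22} \left(-2 + 22\right)} = - \frac{886}{\frac{1}{24} \cdot 20} = - \frac{886}{\frac{5}{6}} = \left(-886\right) \frac{6}{5} = - \frac{5316}{5}$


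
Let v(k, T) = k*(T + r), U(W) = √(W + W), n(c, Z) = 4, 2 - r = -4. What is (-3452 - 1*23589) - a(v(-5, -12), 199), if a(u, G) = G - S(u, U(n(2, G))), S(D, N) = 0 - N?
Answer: -27240 - 2*√2 ≈ -27243.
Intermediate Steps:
r = 6 (r = 2 - 1*(-4) = 2 + 4 = 6)
U(W) = √2*√W (U(W) = √(2*W) = √2*√W)
S(D, N) = -N
v(k, T) = k*(6 + T) (v(k, T) = k*(T + 6) = k*(6 + T))
a(u, G) = G + 2*√2 (a(u, G) = G - (-1)*√2*√4 = G - (-1)*√2*2 = G - (-1)*2*√2 = G - (-2)*√2 = G + 2*√2)
(-3452 - 1*23589) - a(v(-5, -12), 199) = (-3452 - 1*23589) - (199 + 2*√2) = (-3452 - 23589) + (-199 - 2*√2) = -27041 + (-199 - 2*√2) = -27240 - 2*√2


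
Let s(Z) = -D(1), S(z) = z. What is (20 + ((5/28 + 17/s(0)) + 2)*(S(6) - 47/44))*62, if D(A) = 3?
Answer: 45787/264 ≈ 173.44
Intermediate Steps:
s(Z) = -3 (s(Z) = -1*3 = -3)
(20 + ((5/28 + 17/s(0)) + 2)*(S(6) - 47/44))*62 = (20 + ((5/28 + 17/(-3)) + 2)*(6 - 47/44))*62 = (20 + ((5*(1/28) + 17*(-⅓)) + 2)*(6 - 47*1/44))*62 = (20 + ((5/28 - 17/3) + 2)*(6 - 47/44))*62 = (20 + (-461/84 + 2)*(217/44))*62 = (20 - 293/84*217/44)*62 = (20 - 9083/528)*62 = (1477/528)*62 = 45787/264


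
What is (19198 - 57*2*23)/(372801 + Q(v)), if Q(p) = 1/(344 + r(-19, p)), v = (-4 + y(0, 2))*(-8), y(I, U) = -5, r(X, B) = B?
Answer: 985088/22155031 ≈ 0.044463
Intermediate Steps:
v = 72 (v = (-4 - 5)*(-8) = -9*(-8) = 72)
Q(p) = 1/(344 + p)
(19198 - 57*2*23)/(372801 + Q(v)) = (19198 - 57*2*23)/(372801 + 1/(344 + 72)) = (19198 - 114*23)/(372801 + 1/416) = (19198 - 2622)/(372801 + 1/416) = 16576/(155085217/416) = 16576*(416/155085217) = 985088/22155031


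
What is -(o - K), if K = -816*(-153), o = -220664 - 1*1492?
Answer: 347004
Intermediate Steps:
o = -222156 (o = -220664 - 1492 = -222156)
K = 124848
-(o - K) = -(-222156 - 1*124848) = -(-222156 - 124848) = -1*(-347004) = 347004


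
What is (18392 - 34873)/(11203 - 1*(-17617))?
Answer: -16481/28820 ≈ -0.57186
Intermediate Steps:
(18392 - 34873)/(11203 - 1*(-17617)) = -16481/(11203 + 17617) = -16481/28820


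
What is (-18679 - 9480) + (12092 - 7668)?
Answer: -23735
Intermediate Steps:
(-18679 - 9480) + (12092 - 7668) = -28159 + 4424 = -23735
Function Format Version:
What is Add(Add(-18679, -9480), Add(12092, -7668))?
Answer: -23735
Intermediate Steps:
Add(Add(-18679, -9480), Add(12092, -7668)) = Add(-28159, 4424) = -23735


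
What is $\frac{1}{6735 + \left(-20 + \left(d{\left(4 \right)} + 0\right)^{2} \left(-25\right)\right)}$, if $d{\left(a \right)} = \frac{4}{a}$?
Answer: $\frac{1}{6690} \approx 0.00014948$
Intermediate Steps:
$\frac{1}{6735 + \left(-20 + \left(d{\left(4 \right)} + 0\right)^{2} \left(-25\right)\right)} = \frac{1}{6735 + \left(-20 + \left(\frac{4}{4} + 0\right)^{2} \left(-25\right)\right)} = \frac{1}{6735 + \left(-20 + \left(4 \cdot \frac{1}{4} + 0\right)^{2} \left(-25\right)\right)} = \frac{1}{6735 + \left(-20 + \left(1 + 0\right)^{2} \left(-25\right)\right)} = \frac{1}{6735 + \left(-20 + 1^{2} \left(-25\right)\right)} = \frac{1}{6735 + \left(-20 + 1 \left(-25\right)\right)} = \frac{1}{6735 - 45} = \frac{1}{6690}$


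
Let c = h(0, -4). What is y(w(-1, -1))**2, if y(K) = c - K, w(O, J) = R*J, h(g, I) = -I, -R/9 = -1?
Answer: 169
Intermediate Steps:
R = 9 (R = -9*(-1) = 9)
c = 4 (c = -1*(-4) = 4)
w(O, J) = 9*J
y(K) = 4 - K
y(w(-1, -1))**2 = (4 - 9*(-1))**2 = (4 - 1*(-9))**2 = (4 + 9)**2 = 13**2 = 169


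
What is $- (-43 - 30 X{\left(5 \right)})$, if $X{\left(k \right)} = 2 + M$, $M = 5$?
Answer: $253$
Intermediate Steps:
$X{\left(k \right)} = 7$ ($X{\left(k \right)} = 2 + 5 = 7$)
$- (-43 - 30 X{\left(5 \right)}) = - (-43 - 210) = \left(-1\right) \left(-253\right) = 253$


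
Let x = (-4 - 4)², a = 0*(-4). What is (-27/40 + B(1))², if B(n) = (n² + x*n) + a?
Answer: 6620329/1600 ≈ 4137.7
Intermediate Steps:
a = 0
x = 64 (x = (-8)² = 64)
B(n) = n² + 64*n (B(n) = (n² + 64*n) + 0 = n² + 64*n)
(-27/40 + B(1))² = (-27/40 + 1*(64 + 1))² = (-27*1/40 + 1*65)² = (-27/40 + 65)² = (2573/40)² = 6620329/1600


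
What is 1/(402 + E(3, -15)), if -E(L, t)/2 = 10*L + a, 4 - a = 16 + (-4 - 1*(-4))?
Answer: 1/366 ≈ 0.0027322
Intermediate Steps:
a = -12 (a = 4 - (16 + (-4 - 1*(-4))) = 4 - (16 + (-4 + 4)) = 4 - (16 + 0) = 4 - 1*16 = 4 - 16 = -12)
E(L, t) = 24 - 20*L (E(L, t) = -2*(10*L - 12) = -2*(-12 + 10*L) = 24 - 20*L)
1/(402 + E(3, -15)) = 1/(402 + (24 - 20*3)) = 1/(402 + (24 - 60)) = 1/(402 - 36) = 1/366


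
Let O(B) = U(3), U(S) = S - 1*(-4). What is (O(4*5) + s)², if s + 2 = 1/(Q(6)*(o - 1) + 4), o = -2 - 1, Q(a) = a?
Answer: 9801/400 ≈ 24.503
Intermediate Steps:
o = -3
U(S) = 4 + S (U(S) = S + 4 = 4 + S)
O(B) = 7 (O(B) = 4 + 3 = 7)
s = -41/20 (s = -2 + 1/(6*(-3 - 1) + 4) = -2 + 1/(6*(-4) + 4) = -2 + 1/(-24 + 4) = -2 + 1/(-20) = -2 - 1/20 = -41/20 ≈ -2.0500)
(O(4*5) + s)² = (7 - 41/20)² = (99/20)² = 9801/400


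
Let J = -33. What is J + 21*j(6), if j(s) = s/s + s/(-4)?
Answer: -87/2 ≈ -43.500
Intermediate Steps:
j(s) = 1 - s/4 (j(s) = 1 + s*(-¼) = 1 - s/4)
J + 21*j(6) = -33 + 21*(1 - ¼*6) = -33 + 21*(1 - 3/2) = -33 + 21*(-½) = -33 - 21/2 = -87/2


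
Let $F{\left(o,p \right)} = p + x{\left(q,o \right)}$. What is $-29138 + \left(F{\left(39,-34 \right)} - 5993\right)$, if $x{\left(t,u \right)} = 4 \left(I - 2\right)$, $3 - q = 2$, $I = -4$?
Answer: $-35189$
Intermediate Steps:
$q = 1$ ($q = 3 - 2 = 1$)
$x{\left(t,u \right)} = -24$ ($x{\left(t,u \right)} = 4 \left(-4 - 2\right) = 4 \left(-6\right) = -24$)
$F{\left(o,p \right)} = -24 + p$ ($F{\left(o,p \right)} = p - 24 = -24 + p$)
$-29138 + \left(F{\left(39,-34 \right)} - 5993\right) = -29138 - 6051 = -35189$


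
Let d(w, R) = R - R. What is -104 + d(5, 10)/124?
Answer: -104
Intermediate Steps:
d(w, R) = 0
-104 + d(5, 10)/124 = -104 + 0/124 = -104 + (1/124)*0 = -104 + 0 = -104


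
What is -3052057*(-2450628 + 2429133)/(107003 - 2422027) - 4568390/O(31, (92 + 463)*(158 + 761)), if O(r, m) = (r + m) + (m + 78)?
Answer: -66939675640869145/2361785169776 ≈ -28343.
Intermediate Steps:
O(r, m) = 78 + r + 2*m (O(r, m) = (m + r) + (78 + m) = 78 + r + 2*m)
-3052057*(-2450628 + 2429133)/(107003 - 2422027) - 4568390/O(31, (92 + 463)*(158 + 761)) = -3052057*(-2450628 + 2429133)/(107003 - 2422027) - 4568390/(78 + 31 + 2*((92 + 463)*(158 + 761))) = -3052057/((-2315024/(-21495))) - 4568390/(78 + 31 + 2*(555*919)) = -3052057/((-2315024*(-1/21495))) - 4568390/(78 + 31 + 2*510045) = -3052057/2315024/21495 - 4568390/(78 + 31 + 1020090) = -3052057*21495/2315024 - 4568390/1020199 = -65603965215/2315024 - 4568390*1/1020199 = -65603965215/2315024 - 4568390/1020199 = -66939675640869145/2361785169776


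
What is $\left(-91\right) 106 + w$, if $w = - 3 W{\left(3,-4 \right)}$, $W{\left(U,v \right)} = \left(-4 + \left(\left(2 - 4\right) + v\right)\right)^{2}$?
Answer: $-9946$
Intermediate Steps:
$W{\left(U,v \right)} = \left(-6 + v\right)^{2}$ ($W{\left(U,v \right)} = \left(-4 + \left(-2 + v\right)\right)^{2} = \left(-6 + v\right)^{2}$)
$w = -300$ ($w = - 3 \left(-6 - 4\right)^{2} = - 3 \left(-10\right)^{2} = \left(-3\right) 100 = -300$)
$\left(-91\right) 106 + w = \left(-91\right) 106 - 300 = -9646 - 300 = -9946$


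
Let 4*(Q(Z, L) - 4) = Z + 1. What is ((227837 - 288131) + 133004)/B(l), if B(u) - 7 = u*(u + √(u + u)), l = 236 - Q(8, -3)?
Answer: 982658781280/707263264457 - 2138255680*√1838/707263264457 ≈ 1.2598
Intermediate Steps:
Q(Z, L) = 17/4 + Z/4 (Q(Z, L) = 4 + (Z + 1)/4 = 4 + (1 + Z)/4 = 4 + (¼ + Z/4) = 17/4 + Z/4)
l = 919/4 (l = 236 - (17/4 + (¼)*8) = 236 - (17/4 + 2) = 236 - 1*25/4 = 236 - 25/4 = 919/4 ≈ 229.75)
B(u) = 7 + u*(u + √2*√u) (B(u) = 7 + u*(u + √(u + u)) = 7 + u*(u + √(2*u)) = 7 + u*(u + √2*√u))
((227837 - 288131) + 133004)/B(l) = ((227837 - 288131) + 133004)/(7 + (919/4)² + √2*(919/4)^(3/2)) = (-60294 + 133004)/(7 + 844561/16 + √2*(919*√919/8)) = 72710/(7 + 844561/16 + 919*√1838/8) = 72710/(844673/16 + 919*√1838/8)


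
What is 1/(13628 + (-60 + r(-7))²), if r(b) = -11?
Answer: 1/18669 ≈ 5.3565e-5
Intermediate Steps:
1/(13628 + (-60 + r(-7))²) = 1/(13628 + (-60 - 11)²) = 1/(13628 + (-71)²) = 1/(13628 + 5041) = 1/18669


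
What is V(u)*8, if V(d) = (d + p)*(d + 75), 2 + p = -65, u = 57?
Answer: -10560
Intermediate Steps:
p = -67 (p = -2 - 65 = -67)
V(d) = (-67 + d)*(75 + d) (V(d) = (d - 67)*(d + 75) = (-67 + d)*(75 + d))
V(u)*8 = (-5025 + 57² + 8*57)*8 = (-5025 + 3249 + 456)*8 = -1320*8 = -10560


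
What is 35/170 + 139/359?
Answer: 7239/12206 ≈ 0.59307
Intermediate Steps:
35/170 + 139/359 = 35*(1/170) + 139*(1/359) = 7/34 + 139/359 = 7239/12206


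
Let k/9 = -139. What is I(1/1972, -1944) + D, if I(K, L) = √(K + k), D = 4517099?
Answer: 4517099 + I*√1216216703/986 ≈ 4.5171e+6 + 35.369*I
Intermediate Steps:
k = -1251 (k = 9*(-139) = -1251)
I(K, L) = √(-1251 + K) (I(K, L) = √(K - 1251) = √(-1251 + K))
I(1/1972, -1944) + D = √(-1251 + 1/1972) + 4517099 = √(-2466971/1972) + 4517099 = I*√1216216703/986 + 4517099 = 4517099 + I*√1216216703/986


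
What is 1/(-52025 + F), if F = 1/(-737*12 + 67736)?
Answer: -58892/3063856299 ≈ -1.9222e-5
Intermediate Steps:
F = 1/58892 (F = 1/(-8844 + 67736) = 1/58892 ≈ 1.6980e-5)
1/(-52025 + F) = 1/(-52025 + 1/58892) = 1/(-3063856299/58892) = -58892/3063856299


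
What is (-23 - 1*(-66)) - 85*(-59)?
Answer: 5058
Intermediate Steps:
(-23 - 1*(-66)) - 85*(-59) = (-23 + 66) + 5015 = 43 + 5015 = 5058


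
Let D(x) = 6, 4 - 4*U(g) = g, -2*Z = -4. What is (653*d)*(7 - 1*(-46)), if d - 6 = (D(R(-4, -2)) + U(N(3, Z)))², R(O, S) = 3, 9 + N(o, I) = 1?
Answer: 3010983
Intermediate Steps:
Z = 2 (Z = -½*(-4) = 2)
N(o, I) = -8 (N(o, I) = -9 + 1 = -8)
U(g) = 1 - g/4
d = 87 (d = 6 + (6 + (1 - ¼*(-8)))² = 6 + (6 + (1 + 2))² = 6 + (6 + 3)² = 6 + 9² = 6 + 81 = 87)
(653*d)*(7 - 1*(-46)) = (653*87)*(7 - 1*(-46)) = 56811*(7 + 46) = 56811*53 = 3010983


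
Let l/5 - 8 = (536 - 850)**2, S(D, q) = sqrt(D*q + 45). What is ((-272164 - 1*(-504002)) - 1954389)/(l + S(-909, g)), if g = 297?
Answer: -23590335945/6751916398 + 1722551*I*sqrt(7498)/40511498388 ≈ -3.4939 + 0.0036819*I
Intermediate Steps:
S(D, q) = sqrt(45 + D*q)
l = 493020 (l = 40 + 5*(536 - 850)**2 = 40 + 5*(-314)**2 = 40 + 5*98596 = 40 + 492980 = 493020)
((-272164 - 1*(-504002)) - 1954389)/(l + S(-909, g)) = ((-272164 - 1*(-504002)) - 1954389)/(493020 + sqrt(45 - 909*297)) = ((-272164 + 504002) - 1954389)/(493020 + sqrt(45 - 269973)) = (231838 - 1954389)/(493020 + sqrt(-269928)) = -1722551/(493020 + 6*I*sqrt(7498))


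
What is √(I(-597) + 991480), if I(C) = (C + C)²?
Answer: 2*√604279 ≈ 1554.7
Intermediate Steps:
I(C) = 4*C² (I(C) = (2*C)² = 4*C²)
√(I(-597) + 991480) = √(4*(-597)² + 991480) = √(4*356409 + 991480) = √(1425636 + 991480) = √2417116 = 2*√604279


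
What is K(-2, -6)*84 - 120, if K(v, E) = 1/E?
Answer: -134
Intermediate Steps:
K(-2, -6)*84 - 120 = 84/(-6) - 120 = -1/6*84 - 120 = -14 - 120 = -134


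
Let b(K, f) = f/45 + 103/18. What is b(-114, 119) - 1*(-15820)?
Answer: 474851/30 ≈ 15828.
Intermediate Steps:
b(K, f) = 103/18 + f/45 (b(K, f) = f*(1/45) + 103*(1/18) = f/45 + 103/18 = 103/18 + f/45)
b(-114, 119) - 1*(-15820) = (103/18 + (1/45)*119) - 1*(-15820) = (103/18 + 119/45) + 15820 = 251/30 + 15820 = 474851/30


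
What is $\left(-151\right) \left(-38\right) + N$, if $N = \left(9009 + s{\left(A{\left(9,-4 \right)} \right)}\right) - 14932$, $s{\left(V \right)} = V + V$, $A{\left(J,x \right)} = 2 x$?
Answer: $-201$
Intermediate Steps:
$s{\left(V \right)} = 2 V$
$N = -5939$ ($N = \left(9009 + 2 \cdot 2 \left(-4\right)\right) - 14932 = \left(9009 + 2 \left(-8\right)\right) - 14932 = \left(9009 - 16\right) - 14932 = 8993 - 14932 = -5939$)
$\left(-151\right) \left(-38\right) + N = \left(-151\right) \left(-38\right) - 5939 = 5738 - 5939 = -201$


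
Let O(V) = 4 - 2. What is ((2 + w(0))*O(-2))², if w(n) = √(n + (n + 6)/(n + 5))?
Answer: 104/5 + 16*√30/5 ≈ 38.327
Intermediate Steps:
O(V) = 2
w(n) = √(n + (6 + n)/(5 + n))
((2 + w(0))*O(-2))² = ((2 + √((6 + 0 + 0*(5 + 0))/(5 + 0)))*2)² = ((2 + √((6 + 0 + 0*5)/5))*2)² = ((2 + √((6 + 0 + 0)/5))*2)² = ((2 + √((⅕)*6))*2)² = ((2 + √(6/5))*2)² = ((2 + √30/5)*2)² = (4 + 2*√30/5)²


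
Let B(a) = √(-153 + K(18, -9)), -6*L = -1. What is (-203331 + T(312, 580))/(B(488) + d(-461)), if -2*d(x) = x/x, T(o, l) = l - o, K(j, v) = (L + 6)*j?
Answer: 406126/169 + 812252*I*√42/169 ≈ 2403.1 + 31148.0*I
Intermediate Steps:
L = ⅙ (L = -⅙*(-1) = ⅙ ≈ 0.16667)
K(j, v) = 37*j/6 (K(j, v) = (⅙ + 6)*j = 37*j/6)
B(a) = I*√42 (B(a) = √(-153 + (37/6)*18) = √(-153 + 111) = √(-42) = I*√42)
d(x) = -½ (d(x) = -x/(2*x) = -½*1 = -½)
(-203331 + T(312, 580))/(B(488) + d(-461)) = (-203331 + (580 - 1*312))/(I*√42 - ½) = (-203331 + (580 - 312))/(-½ + I*√42) = (-203331 + 268)/(-½ + I*√42) = -203063/(-½ + I*√42)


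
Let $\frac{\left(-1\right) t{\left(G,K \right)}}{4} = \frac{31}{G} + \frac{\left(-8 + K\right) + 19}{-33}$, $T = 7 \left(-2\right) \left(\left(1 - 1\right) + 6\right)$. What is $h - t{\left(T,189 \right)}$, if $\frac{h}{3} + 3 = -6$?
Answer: $- \frac{12178}{231} \approx -52.719$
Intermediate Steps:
$h = -27$ ($h = -9 + 3 \left(-6\right) = -9 - 18 = -27$)
$T = -84$ ($T = - 14 \left(0 + 6\right) = \left(-14\right) 6 = -84$)
$t{\left(G,K \right)} = \frac{4}{3} - \frac{124}{G} + \frac{4 K}{33}$ ($t{\left(G,K \right)} = - 4 \left(\frac{31}{G} + \frac{\left(-8 + K\right) + 19}{-33}\right) = - 4 \left(\frac{31}{G} + \left(11 + K\right) \left(- \frac{1}{33}\right)\right) = - 4 \left(\frac{31}{G} - \left(\frac{1}{3} + \frac{K}{33}\right)\right) = - 4 \left(- \frac{1}{3} + \frac{31}{G} - \frac{K}{33}\right) = \frac{4}{3} - \frac{124}{G} + \frac{4 K}{33}$)
$h - t{\left(T,189 \right)} = -27 - \frac{4 \left(-1023 - 84 \left(11 + 189\right)\right)}{33 \left(-84\right)} = -27 - \frac{4}{33} \left(- \frac{1}{84}\right) \left(-1023 - 16800\right) = -27 - \frac{4}{33} \left(- \frac{1}{84}\right) \left(-17823\right) = -27 - \frac{5941}{231} = - \frac{12178}{231}$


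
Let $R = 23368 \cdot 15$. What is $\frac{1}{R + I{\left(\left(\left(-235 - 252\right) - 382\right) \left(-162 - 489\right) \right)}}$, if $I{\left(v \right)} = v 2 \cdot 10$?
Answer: $\frac{1}{11664900} \approx 8.5727 \cdot 10^{-8}$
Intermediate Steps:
$R = 350520$
$I{\left(v \right)} = 20 v$ ($I{\left(v \right)} = 2 v 10 = 20 v$)
$\frac{1}{R + I{\left(\left(\left(-235 - 252\right) - 382\right) \left(-162 - 489\right) \right)}} = \frac{1}{350520 + 20 \left(\left(-235 - 252\right) - 382\right) \left(-162 - 489\right)} = \frac{1}{350520 + 20 \left(\left(-235 - 252\right) - 382\right) \left(-651\right)} = \frac{1}{350520 + 20 \left(-487 - 382\right) \left(-651\right)} = \frac{1}{350520 + 20 \left(\left(-869\right) \left(-651\right)\right)} = \frac{1}{350520 + 20 \cdot 565719} = \frac{1}{350520 + 11314380} = \frac{1}{11664900}$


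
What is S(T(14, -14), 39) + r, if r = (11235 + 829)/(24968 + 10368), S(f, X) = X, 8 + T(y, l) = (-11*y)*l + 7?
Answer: 173771/4417 ≈ 39.341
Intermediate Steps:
T(y, l) = -1 - 11*l*y (T(y, l) = -8 + ((-11*y)*l + 7) = -8 + (-11*l*y + 7) = -8 + (7 - 11*l*y) = -1 - 11*l*y)
r = 1508/4417 (r = 12064/35336 = 12064*(1/35336) = 1508/4417 ≈ 0.34141)
S(T(14, -14), 39) + r = 39 + 1508/4417 = 173771/4417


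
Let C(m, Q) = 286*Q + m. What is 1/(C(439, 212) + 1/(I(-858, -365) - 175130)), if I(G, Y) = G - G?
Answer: 175130/10695364229 ≈ 1.6374e-5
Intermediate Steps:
I(G, Y) = 0
C(m, Q) = m + 286*Q
1/(C(439, 212) + 1/(I(-858, -365) - 175130)) = 1/((439 + 286*212) + 1/(0 - 175130)) = 1/((439 + 60632) + 1/(-175130)) = 1/(61071 - 1/175130) = 1/(10695364229/175130) = 175130/10695364229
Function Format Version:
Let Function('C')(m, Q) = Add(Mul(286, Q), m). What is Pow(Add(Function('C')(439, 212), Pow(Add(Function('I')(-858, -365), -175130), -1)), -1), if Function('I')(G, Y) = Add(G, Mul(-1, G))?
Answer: Rational(175130, 10695364229) ≈ 1.6374e-5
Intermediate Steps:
Function('I')(G, Y) = 0
Function('C')(m, Q) = Add(m, Mul(286, Q))
Pow(Add(Function('C')(439, 212), Pow(Add(Function('I')(-858, -365), -175130), -1)), -1) = Pow(Add(Add(439, Mul(286, 212)), Pow(Add(0, -175130), -1)), -1) = Pow(Add(Add(439, 60632), Pow(-175130, -1)), -1) = Pow(Add(61071, Rational(-1, 175130)), -1) = Pow(Rational(10695364229, 175130), -1) = Rational(175130, 10695364229)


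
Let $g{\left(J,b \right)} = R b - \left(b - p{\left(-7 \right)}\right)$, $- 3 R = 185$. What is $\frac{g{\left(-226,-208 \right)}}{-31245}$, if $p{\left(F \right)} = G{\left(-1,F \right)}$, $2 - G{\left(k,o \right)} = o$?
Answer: $- \frac{39131}{93735} \approx -0.41746$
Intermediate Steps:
$G{\left(k,o \right)} = 2 - o$
$p{\left(F \right)} = 2 - F$
$R = - \frac{185}{3}$ ($R = \left(- \frac{1}{3}\right) 185 = - \frac{185}{3} \approx -61.667$)
$g{\left(J,b \right)} = 9 - \frac{188 b}{3}$ ($g{\left(J,b \right)} = - \frac{185 b}{3} - \left(-9 + b\right) = 9 - \frac{188 b}{3}$)
$\frac{g{\left(-226,-208 \right)}}{-31245} = \frac{9 - - \frac{39104}{3}}{-31245} = \left(9 + \frac{39104}{3}\right) \left(- \frac{1}{31245}\right) = \frac{39131}{3} \left(- \frac{1}{31245}\right) = - \frac{39131}{93735}$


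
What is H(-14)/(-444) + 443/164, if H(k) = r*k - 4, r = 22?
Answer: 20655/6068 ≈ 3.4039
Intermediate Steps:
H(k) = -4 + 22*k (H(k) = 22*k - 4 = -4 + 22*k)
H(-14)/(-444) + 443/164 = (-4 + 22*(-14))/(-444) + 443/164 = (-4 - 308)*(-1/444) + 443*(1/164) = -312*(-1/444) + 443/164 = 26/37 + 443/164 = 20655/6068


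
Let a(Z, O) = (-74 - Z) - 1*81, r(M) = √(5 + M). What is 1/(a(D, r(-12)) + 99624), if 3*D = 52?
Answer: 3/298355 ≈ 1.0055e-5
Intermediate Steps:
D = 52/3 (D = (⅓)*52 = 52/3 ≈ 17.333)
a(Z, O) = -155 - Z (a(Z, O) = (-74 - Z) - 81 = -155 - Z)
1/(a(D, r(-12)) + 99624) = 1/((-155 - 1*52/3) + 99624) = 1/((-155 - 52/3) + 99624) = 1/(-517/3 + 99624) = 1/(298355/3) = 3/298355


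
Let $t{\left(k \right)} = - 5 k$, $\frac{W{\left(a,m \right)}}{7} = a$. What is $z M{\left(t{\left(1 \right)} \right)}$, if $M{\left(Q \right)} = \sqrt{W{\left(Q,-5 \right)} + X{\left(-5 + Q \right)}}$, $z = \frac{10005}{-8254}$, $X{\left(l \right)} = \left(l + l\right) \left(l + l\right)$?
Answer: $- \frac{10005 \sqrt{365}}{8254} \approx -23.158$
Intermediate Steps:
$W{\left(a,m \right)} = 7 a$
$X{\left(l \right)} = 4 l^{2}$ ($X{\left(l \right)} = 2 l 2 l = 4 l^{2}$)
$z = - \frac{10005}{8254}$ ($z = 10005 \left(- \frac{1}{8254}\right) = - \frac{10005}{8254} \approx -1.2121$)
$M{\left(Q \right)} = \sqrt{4 \left(-5 + Q\right)^{2} + 7 Q}$ ($M{\left(Q \right)} = \sqrt{7 Q + 4 \left(-5 + Q\right)^{2}} = \sqrt{4 \left(-5 + Q\right)^{2} + 7 Q}$)
$z M{\left(t{\left(1 \right)} \right)} = - \frac{10005 \sqrt{4 \left(-5 - 5\right)^{2} + 7 \left(\left(-5\right) 1\right)}}{8254} = - \frac{10005 \sqrt{4 \left(-5 - 5\right)^{2} + 7 \left(-5\right)}}{8254} = - \frac{10005 \sqrt{4 \left(-10\right)^{2} - 35}}{8254} = - \frac{10005 \sqrt{4 \cdot 100 - 35}}{8254} = - \frac{10005 \sqrt{400 - 35}}{8254} = - \frac{10005 \sqrt{365}}{8254}$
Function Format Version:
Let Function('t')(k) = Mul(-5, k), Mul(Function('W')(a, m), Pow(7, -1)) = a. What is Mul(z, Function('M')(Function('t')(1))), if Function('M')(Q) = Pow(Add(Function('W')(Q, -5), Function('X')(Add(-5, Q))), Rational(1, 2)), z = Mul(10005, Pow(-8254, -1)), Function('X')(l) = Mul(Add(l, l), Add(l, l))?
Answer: Mul(Rational(-10005, 8254), Pow(365, Rational(1, 2))) ≈ -23.158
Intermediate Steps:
Function('W')(a, m) = Mul(7, a)
Function('X')(l) = Mul(4, Pow(l, 2)) (Function('X')(l) = Mul(Mul(2, l), Mul(2, l)) = Mul(4, Pow(l, 2)))
z = Rational(-10005, 8254) (z = Mul(10005, Rational(-1, 8254)) = Rational(-10005, 8254) ≈ -1.2121)
Function('M')(Q) = Pow(Add(Mul(4, Pow(Add(-5, Q), 2)), Mul(7, Q)), Rational(1, 2)) (Function('M')(Q) = Pow(Add(Mul(7, Q), Mul(4, Pow(Add(-5, Q), 2))), Rational(1, 2)) = Pow(Add(Mul(4, Pow(Add(-5, Q), 2)), Mul(7, Q)), Rational(1, 2)))
Mul(z, Function('M')(Function('t')(1))) = Mul(Rational(-10005, 8254), Pow(Add(Mul(4, Pow(Add(-5, Mul(-5, 1)), 2)), Mul(7, Mul(-5, 1))), Rational(1, 2))) = Mul(Rational(-10005, 8254), Pow(Add(Mul(4, Pow(Add(-5, -5), 2)), Mul(7, -5)), Rational(1, 2))) = Mul(Rational(-10005, 8254), Pow(Add(Mul(4, Pow(-10, 2)), -35), Rational(1, 2))) = Mul(Rational(-10005, 8254), Pow(Add(Mul(4, 100), -35), Rational(1, 2))) = Mul(Rational(-10005, 8254), Pow(Add(400, -35), Rational(1, 2))) = Mul(Rational(-10005, 8254), Pow(365, Rational(1, 2)))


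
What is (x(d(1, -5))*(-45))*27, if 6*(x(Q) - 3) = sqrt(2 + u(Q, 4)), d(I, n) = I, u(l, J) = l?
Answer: -3645 - 405*sqrt(3)/2 ≈ -3995.7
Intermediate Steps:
x(Q) = 3 + sqrt(2 + Q)/6
(x(d(1, -5))*(-45))*27 = ((3 + sqrt(2 + 1)/6)*(-45))*27 = ((3 + sqrt(3)/6)*(-45))*27 = (-135 - 15*sqrt(3)/2)*27 = -3645 - 405*sqrt(3)/2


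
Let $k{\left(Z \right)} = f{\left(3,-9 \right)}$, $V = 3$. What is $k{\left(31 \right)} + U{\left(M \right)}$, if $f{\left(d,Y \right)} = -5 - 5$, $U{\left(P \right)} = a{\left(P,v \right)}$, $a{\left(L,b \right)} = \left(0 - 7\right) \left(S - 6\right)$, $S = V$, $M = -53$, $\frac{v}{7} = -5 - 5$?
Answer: $11$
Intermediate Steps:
$v = -70$ ($v = 7 \left(-5 - 5\right) = 7 \left(-10\right) = -70$)
$S = 3$
$a{\left(L,b \right)} = 21$ ($a{\left(L,b \right)} = \left(0 - 7\right) \left(3 - 6\right) = \left(-7\right) \left(-3\right) = 21$)
$U{\left(P \right)} = 21$
$f{\left(d,Y \right)} = -10$ ($f{\left(d,Y \right)} = -5 - 5 = -10$)
$k{\left(Z \right)} = -10$
$k{\left(31 \right)} + U{\left(M \right)} = -10 + 21 = 11$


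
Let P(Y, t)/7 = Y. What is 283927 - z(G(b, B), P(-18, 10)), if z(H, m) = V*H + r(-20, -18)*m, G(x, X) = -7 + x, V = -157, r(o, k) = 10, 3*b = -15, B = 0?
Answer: 283303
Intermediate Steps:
b = -5 (b = (⅓)*(-15) = -5)
P(Y, t) = 7*Y
z(H, m) = -157*H + 10*m
283927 - z(G(b, B), P(-18, 10)) = 283927 - (-157*(-7 - 5) + 10*(7*(-18))) = 283927 - (-157*(-12) + 10*(-126)) = 283927 - (1884 - 1260) = 283927 - 1*624 = 283927 - 624 = 283303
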